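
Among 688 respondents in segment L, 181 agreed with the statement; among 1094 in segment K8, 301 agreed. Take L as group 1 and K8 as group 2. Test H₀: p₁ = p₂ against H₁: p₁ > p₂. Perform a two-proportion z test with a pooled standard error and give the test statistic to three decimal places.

p̂₁ = 181/688 = 0.26308, p̂₂ = 301/1094 = 0.27514.
Pooled p̂ = (181+301)/(688+1094) = 482/1782 = 0.27048.
SE = √(0.197322 × 0.00236757) = 0.02161.
z = (0.26308 − 0.27514)/0.02161 = -0.01206/0.02161 = -0.558.
p-value = P(Z > -0.558) ≈ 0.7115.

z = -0.558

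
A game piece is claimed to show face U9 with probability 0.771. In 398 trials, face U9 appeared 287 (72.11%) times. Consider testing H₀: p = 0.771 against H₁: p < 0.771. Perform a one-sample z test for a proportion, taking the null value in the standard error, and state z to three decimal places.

p̂ = 287/398 ≈ 0.72111.
Under H₀, SE = √(0.771·0.229/398) = √(0.000443616) = 0.02106.
z = (0.72111 − 0.771)/0.02106 = -0.04989/0.02106 = -2.369.

z = -2.369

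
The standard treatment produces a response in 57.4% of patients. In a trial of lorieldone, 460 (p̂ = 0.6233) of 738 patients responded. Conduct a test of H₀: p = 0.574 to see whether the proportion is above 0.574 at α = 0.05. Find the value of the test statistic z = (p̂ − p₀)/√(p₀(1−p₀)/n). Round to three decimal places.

p̂ = 460/738 = 0.62331.
Under H₀, SE = √(0.574·0.426/738) = √(0.000331333) = 0.01820.
z = (0.62331 − 0.574)/0.01820 = 0.04931/0.01820 = 2.709.
p-value = P(Z > 2.709) ≈ 0.0034; since p < α = 0.05, reject H₀.

z = 2.709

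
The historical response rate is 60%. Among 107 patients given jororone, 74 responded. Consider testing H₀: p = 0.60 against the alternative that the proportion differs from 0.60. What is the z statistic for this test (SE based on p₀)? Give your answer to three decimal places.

z = 1.934

p̂ = 74/107 ≈ 0.69159.
Under H₀, SE = √(0.6·0.4/107) = √(0.00224299) = 0.04736.
z = (0.69159 − 0.6)/0.04736 = 0.09159/0.04736 = 1.934.
Two-sided p-value ≈ 2·Φ(−1.934) = 0.0531.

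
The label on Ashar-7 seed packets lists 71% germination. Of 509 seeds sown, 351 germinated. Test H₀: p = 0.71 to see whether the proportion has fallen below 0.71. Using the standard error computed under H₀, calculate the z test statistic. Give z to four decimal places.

z = -1.0149

p̂ = 351/509 = 0.689587.
SE = √(p₀(1−p₀)/n) = √(0.2059/509) = 0.020113.
z = (0.689587 − 0.71)/0.020113 = -0.020413/0.020113 = -1.0149.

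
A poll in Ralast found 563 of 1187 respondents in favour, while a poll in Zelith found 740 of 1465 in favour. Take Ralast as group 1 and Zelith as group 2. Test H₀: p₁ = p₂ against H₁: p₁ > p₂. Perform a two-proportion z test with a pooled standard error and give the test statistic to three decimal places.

z = -1.578

p̂₁ = 563/1187 = 0.474305, p̂₂ = 740/1465 = 0.505119.
Pooled p̂ = (563+740)/(1187+1465) = 1303/2652 = 0.491327.
SE = √(p̂(1−p̂)(1/n₁+1/n₂)) = √(0.491327·0.508673·0.00152505) = √(0.000381149) = 0.019523.
z = (0.474305 − 0.505119)/0.019523 = -0.030814/0.019523 = -1.578.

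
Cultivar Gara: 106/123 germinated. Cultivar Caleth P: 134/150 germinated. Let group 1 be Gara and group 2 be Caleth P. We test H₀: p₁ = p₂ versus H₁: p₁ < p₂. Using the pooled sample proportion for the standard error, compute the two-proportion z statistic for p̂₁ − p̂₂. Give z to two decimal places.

z = -0.80

p̂₁ = 106/123 ≈ 0.86179, p̂₂ = 134/150 ≈ 0.89333.
Pooled p̂ = (106+134)/(123+150) = 240/273 = 0.87912.
SE = √(0.106267 × 0.0147967) = 0.03965.
z = (0.86179 − 0.89333)/0.03965 = -0.03154/0.03965 = -0.80.
p-value = P(Z < -0.796) ≈ 0.2132.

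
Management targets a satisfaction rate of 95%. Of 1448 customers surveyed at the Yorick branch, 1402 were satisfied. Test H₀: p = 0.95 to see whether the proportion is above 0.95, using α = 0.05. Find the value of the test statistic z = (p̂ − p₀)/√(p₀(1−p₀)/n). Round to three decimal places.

p̂ = 1402/1448 = 0.9682320.
SE = √(p₀(1−p₀)/n) = √(0.0475/1448) = 0.0057275.
z = (0.9682320 − 0.95)/0.0057275 = 0.0182320/0.0057275 = 3.183.
p-value = P(Z > 3.183) ≈ 0.0007; since p < α = 0.05, reject H₀.

z = 3.183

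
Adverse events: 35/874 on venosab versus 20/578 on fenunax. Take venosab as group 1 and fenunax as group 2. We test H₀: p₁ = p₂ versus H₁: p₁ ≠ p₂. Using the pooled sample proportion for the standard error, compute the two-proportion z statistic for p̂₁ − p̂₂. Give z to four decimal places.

z = 0.5319

p̂₁ = 35/874 ≈ 0.040046, p̂₂ = 20/578 ≈ 0.034602.
Pooled p̂ = (35+20)/(874+578) = 55/1452 = 0.037879.
SE = √(p̂(1−p̂)(1/n₁+1/n₂)) = √(0.037879·0.962121·0.00287427) = √(0.00010475) = 0.010235.
z = (0.040046 − 0.034602)/0.010235 = 0.005444/0.010235 = 0.5319.
Two-sided p-value ≈ 2·Φ(−0.532) = 0.5948.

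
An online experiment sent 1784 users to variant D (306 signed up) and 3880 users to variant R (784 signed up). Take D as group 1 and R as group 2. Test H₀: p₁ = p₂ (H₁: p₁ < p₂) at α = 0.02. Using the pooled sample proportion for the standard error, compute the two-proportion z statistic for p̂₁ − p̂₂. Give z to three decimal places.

p̂₁ = 306/1784 ≈ 0.171525, p̂₂ = 784/3880 ≈ 0.202062.
Pooled p̂ = (306+784)/(1784+3880) = 1090/5664 = 0.192444.
SE = √(0.155409 × 0.00081827) = 0.011277.
z = (0.171525 − 0.202062)/0.011277 = -0.030537/0.011277 = -2.708.
p-value = P(Z < -2.708) ≈ 0.0034; since p < α = 0.02, reject H₀.

z = -2.708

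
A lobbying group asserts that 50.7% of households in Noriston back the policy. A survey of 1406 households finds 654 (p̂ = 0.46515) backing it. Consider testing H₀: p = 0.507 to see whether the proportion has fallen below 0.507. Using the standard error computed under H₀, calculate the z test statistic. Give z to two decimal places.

z = -3.14

p̂ = 654/1406 ≈ 0.46515.
Under H₀, SE = √(0.507·0.493/1406) = √(0.000177775) = 0.01333.
z = (0.46515 − 0.507)/0.01333 = -0.04185/0.01333 = -3.14.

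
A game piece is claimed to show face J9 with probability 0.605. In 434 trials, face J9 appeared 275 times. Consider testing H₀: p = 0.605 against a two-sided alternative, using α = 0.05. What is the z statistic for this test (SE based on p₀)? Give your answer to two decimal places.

z = 1.22

p̂ = 275/434 = 0.6336.
SE = √(p₀(1−p₀)/n) = √(0.23897/434) = 0.0235.
z = (0.6336 − 0.605)/0.0235 = 0.0286/0.0235 = 1.22.
Two-sided p-value ≈ 2·Φ(−1.221) = 0.2223. With α = 0.05, fail to reject H₀.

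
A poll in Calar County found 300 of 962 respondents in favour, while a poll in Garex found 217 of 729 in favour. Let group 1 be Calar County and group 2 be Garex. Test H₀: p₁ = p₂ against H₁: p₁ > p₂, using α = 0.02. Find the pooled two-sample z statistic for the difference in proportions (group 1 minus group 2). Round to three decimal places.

p̂₁ = 300/962 ≈ 0.31185, p̂₂ = 217/729 ≈ 0.29767.
Pooled p̂ = (300+217)/(962+729) = 517/1691 = 0.30574.
SE = √(0.212262 × 0.00241124) = 0.02262.
z = (0.31185 − 0.29767)/0.02262 = 0.01418/0.02262 = 0.627.
p-value = P(Z > 0.627) ≈ 0.2654; since p > α = 0.02, fail to reject H₀.

z = 0.627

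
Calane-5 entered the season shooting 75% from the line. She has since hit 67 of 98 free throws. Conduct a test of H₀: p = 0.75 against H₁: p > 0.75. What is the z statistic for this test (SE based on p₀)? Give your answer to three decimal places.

p̂ = 67/98 = 0.68367.
Under H₀, SE = √(0.75·0.25/98) = √(0.00191327) = 0.04374.
z = (0.68367 − 0.75)/0.04374 = -0.06633/0.04374 = -1.516.
p-value = P(Z > -1.516) ≈ 0.9353.

z = -1.516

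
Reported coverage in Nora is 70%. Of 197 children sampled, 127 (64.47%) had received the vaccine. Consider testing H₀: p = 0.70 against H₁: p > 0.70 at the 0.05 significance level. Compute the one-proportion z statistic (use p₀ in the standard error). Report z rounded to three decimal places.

p̂ = 127/197 ≈ 0.64467.
SE = √(p₀(1−p₀)/n) = √(0.21/197) = 0.03265.
z = (0.64467 − 0.7)/0.03265 = -0.05533/0.03265 = -1.695.
p-value = P(Z > -1.695) ≈ 0.9549, so at α = 0.05 we fail to reject H₀.

z = -1.695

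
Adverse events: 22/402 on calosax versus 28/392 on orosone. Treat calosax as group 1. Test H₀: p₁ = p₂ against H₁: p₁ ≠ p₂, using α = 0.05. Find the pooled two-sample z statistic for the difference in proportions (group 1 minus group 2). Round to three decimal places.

p̂₁ = 22/402 = 0.05473, p̂₂ = 28/392 = 0.07143.
Pooled p̂ = (22+28)/(402+392) = 50/794 = 0.06297.
SE = √(p̂(1−p̂)(1/n₁+1/n₂)) = √(0.06297·0.93703·0.00503858) = √(0.000297311) = 0.01724.
z = (0.05473 − 0.07143)/0.01724 = -0.01670/0.01724 = -0.969.
p-value = 2·P(Z > 0.969) ≈ 0.3327; since p > α = 0.05, fail to reject H₀.

z = -0.969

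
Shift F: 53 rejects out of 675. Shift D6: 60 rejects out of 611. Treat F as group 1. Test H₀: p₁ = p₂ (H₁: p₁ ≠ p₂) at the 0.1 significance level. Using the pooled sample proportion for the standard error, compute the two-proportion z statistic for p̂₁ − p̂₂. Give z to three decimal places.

p̂₁ = 53/675 = 0.07852, p̂₂ = 60/611 = 0.09820.
Pooled p̂ = (53+60)/(675+611) = 113/1286 = 0.08787.
SE = √(p̂(1−p̂)(1/n₁+1/n₂)) = √(0.08787·0.91213·0.00311814) = √(0.000249914) = 0.01581.
z = (0.07852 − 0.09820)/0.01581 = -0.01968/0.01581 = -1.245.
p-value = 2·P(Z > 1.245) ≈ 0.2131. With α = 0.1, fail to reject H₀.

z = -1.245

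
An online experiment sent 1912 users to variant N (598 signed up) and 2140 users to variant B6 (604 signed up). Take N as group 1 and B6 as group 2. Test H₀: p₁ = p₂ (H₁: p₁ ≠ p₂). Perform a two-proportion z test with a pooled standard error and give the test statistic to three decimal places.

p̂₁ = 598/1912 = 0.312762, p̂₂ = 604/2140 = 0.282243.
Pooled p̂ = (598+604)/(1912+2140) = 1202/4052 = 0.296644.
SE = √(p̂(1−p̂)(1/n₁+1/n₂)) = √(0.296644·0.703356·0.000990302) = √(0.000206623) = 0.014374.
z = (0.312762 − 0.282243)/0.014374 = 0.030519/0.014374 = 2.123.
p-value = 2·P(Z > 2.123) ≈ 0.0337.

z = 2.123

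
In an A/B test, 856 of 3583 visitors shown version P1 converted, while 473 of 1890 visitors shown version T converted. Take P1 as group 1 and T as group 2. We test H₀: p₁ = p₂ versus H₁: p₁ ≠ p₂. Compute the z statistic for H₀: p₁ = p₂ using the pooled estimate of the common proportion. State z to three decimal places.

p̂₁ = 856/3583 ≈ 0.238906, p̂₂ = 473/1890 ≈ 0.250265.
Pooled p̂ = (856+473)/(3583+1890) = 1329/5473 = 0.242828.
SE = √(p̂(1−p̂)(1/n₁+1/n₂)) = √(0.242828·0.757172·0.000808196) = √(0.000148597) = 0.012190.
z = (0.238906 − 0.250265)/0.012190 = -0.011359/0.012190 = -0.932.
Two-sided p-value ≈ 2·Φ(−0.932) = 0.3514.

z = -0.932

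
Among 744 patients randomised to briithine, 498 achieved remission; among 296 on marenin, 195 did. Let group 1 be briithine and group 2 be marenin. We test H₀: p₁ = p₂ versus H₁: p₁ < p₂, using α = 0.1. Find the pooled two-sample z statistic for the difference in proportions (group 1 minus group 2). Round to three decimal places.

z = 0.326

p̂₁ = 498/744 ≈ 0.66935, p̂₂ = 195/296 ≈ 0.65878.
Pooled p̂ = (498+195)/(744+296) = 693/1040 = 0.66635.
SE = √(0.222329 × 0.00472246) = 0.03240.
z = (0.66935 − 0.65878)/0.03240 = 0.01057/0.03240 = 0.326.
p-value = P(Z < 0.326) ≈ 0.6279. With α = 0.1, fail to reject H₀.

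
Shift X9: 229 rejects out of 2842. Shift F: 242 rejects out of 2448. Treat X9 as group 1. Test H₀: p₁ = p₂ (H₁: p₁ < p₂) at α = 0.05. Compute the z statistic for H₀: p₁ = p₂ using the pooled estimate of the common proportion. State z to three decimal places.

p̂₁ = 229/2842 ≈ 0.080577, p̂₂ = 242/2448 ≈ 0.098856.
Pooled p̂ = (229+242)/(2842+2448) = 471/5290 = 0.089036.
SE = √(0.0811085 × 0.000760362) = 0.007853.
z = (0.080577 − 0.098856)/0.007853 = -0.018279/0.007853 = -2.328.
p-value = P(Z < -2.328) ≈ 0.0100; since p < α = 0.05, reject H₀.

z = -2.328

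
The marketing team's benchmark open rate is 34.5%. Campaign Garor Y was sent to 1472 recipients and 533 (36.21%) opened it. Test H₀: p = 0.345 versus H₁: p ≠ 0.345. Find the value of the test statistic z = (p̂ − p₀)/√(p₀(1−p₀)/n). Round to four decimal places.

p̂ = 533/1472 ≈ 0.362092.
Under H₀, SE = √(0.345·0.655/1472) = √(0.000153516) = 0.012390.
z = (0.362092 − 0.345)/0.012390 = 0.017092/0.012390 = 1.3795.
p-value = 2·P(Z > 1.380) ≈ 0.1677.

z = 1.3795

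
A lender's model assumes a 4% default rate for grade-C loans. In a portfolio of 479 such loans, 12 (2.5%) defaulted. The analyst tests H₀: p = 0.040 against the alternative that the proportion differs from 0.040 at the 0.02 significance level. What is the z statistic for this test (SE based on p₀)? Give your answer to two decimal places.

p̂ = 12/479 = 0.02505.
Under H₀, SE = √(0.04·0.96/479) = √(8.0167e-05) = 0.00895.
z = (0.02505 − 0.04)/0.00895 = -0.01495/0.00895 = -1.67.
p-value = 2·P(Z > 1.669) ≈ 0.0950. With α = 0.02, fail to reject H₀.

z = -1.67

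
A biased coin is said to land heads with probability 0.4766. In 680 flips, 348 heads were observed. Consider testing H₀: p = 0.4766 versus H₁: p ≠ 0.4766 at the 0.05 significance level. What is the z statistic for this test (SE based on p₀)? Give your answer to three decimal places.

z = 1.836

p̂ = 348/680 ≈ 0.51176.
SE = √(p₀(1−p₀)/n) = √(0.24945/680) = 0.01915.
z = (0.51176 − 0.4766)/0.01915 = 0.03516/0.01915 = 1.836.
Two-sided p-value ≈ 2·Φ(−1.836) = 0.0664; since p > α = 0.05, fail to reject H₀.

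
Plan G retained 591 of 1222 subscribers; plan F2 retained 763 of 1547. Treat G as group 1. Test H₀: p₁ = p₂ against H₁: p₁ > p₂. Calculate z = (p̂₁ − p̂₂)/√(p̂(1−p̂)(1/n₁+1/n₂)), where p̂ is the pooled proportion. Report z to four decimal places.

z = -0.5007

p̂₁ = 591/1222 = 0.4836334, p̂₂ = 763/1547 = 0.4932127.
Pooled p̂ = (591+763)/(1222+1547) = 1354/2769 = 0.4889852.
SE = √(0.249879 × 0.00146474) = 0.0191313.
z = (0.4836334 − 0.4932127)/0.0191313 = -0.0095793/0.0191313 = -0.5007.
p-value = P(Z > -0.501) ≈ 0.6917.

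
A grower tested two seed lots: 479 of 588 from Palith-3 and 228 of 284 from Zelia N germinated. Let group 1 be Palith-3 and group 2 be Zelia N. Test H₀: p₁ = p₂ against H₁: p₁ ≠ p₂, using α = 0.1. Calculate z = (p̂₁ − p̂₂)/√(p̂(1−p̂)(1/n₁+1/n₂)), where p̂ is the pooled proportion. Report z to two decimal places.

z = 0.42

p̂₁ = 479/588 = 0.8146, p̂₂ = 228/284 = 0.8028.
Pooled p̂ = (479+228)/(588+284) = 707/872 = 0.8108.
SE = √(p̂(1−p̂)(1/n₁+1/n₂)) = √(0.8108·0.1892·0.00522181) = √(0.000801108) = 0.0283.
z = (0.8146 − 0.8028)/0.0283 = 0.0118/0.0283 = 0.42.
Two-sided p-value ≈ 2·Φ(−0.417) = 0.6765. With α = 0.1, fail to reject H₀.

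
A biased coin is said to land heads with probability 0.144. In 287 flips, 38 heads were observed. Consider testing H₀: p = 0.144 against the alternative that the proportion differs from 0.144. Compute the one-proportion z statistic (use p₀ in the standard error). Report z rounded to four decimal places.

z = -0.5595

p̂ = 38/287 = 0.132404.
SE = √(p₀(1−p₀)/n) = √(0.12326/287) = 0.020724.
z = (0.132404 − 0.144)/0.020724 = -0.011596/0.020724 = -0.5595.
p-value = 2·P(Z > 0.560) ≈ 0.5758.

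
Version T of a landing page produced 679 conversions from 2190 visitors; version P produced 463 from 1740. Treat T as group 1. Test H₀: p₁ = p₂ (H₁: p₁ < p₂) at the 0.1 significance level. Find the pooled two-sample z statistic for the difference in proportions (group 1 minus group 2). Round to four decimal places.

p̂₁ = 679/2190 = 0.310046, p̂₂ = 463/1740 = 0.266092.
Pooled p̂ = (679+463)/(2190+1740) = 1142/3930 = 0.290585.
SE = √(p̂(1−p̂)(1/n₁+1/n₂)) = √(0.290585·0.709415·0.00103133) = √(0.000212605) = 0.014581.
z = (0.310046 − 0.266092)/0.014581 = 0.043954/0.014581 = 3.0145.
p-value = P(Z < 3.014) ≈ 0.9987. With α = 0.1, fail to reject H₀.

z = 3.0145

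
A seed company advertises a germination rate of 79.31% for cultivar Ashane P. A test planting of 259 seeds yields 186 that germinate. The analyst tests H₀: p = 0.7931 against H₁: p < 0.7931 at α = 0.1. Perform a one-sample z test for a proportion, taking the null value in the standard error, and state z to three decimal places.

z = -2.978

p̂ = 186/259 = 0.71815.
Standard error under H₀: √(0.7931×0.2069/259) = 0.02517.
z = (0.71815 − 0.7931)/0.02517 = -0.07495/0.02517 = -2.978.
p-value = P(Z < -2.978) ≈ 0.0015. With α = 0.1, reject H₀.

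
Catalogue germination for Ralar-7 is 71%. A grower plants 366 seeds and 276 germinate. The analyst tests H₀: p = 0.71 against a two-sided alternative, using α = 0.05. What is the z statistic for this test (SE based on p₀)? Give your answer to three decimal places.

p̂ = 276/366 ≈ 0.75410.
Under H₀, SE = √(0.71·0.29/366) = √(0.000562568) = 0.02372.
z = (0.75410 − 0.71)/0.02372 = 0.04410/0.02372 = 1.859.
Two-sided p-value ≈ 2·Φ(−1.859) = 0.0630. With α = 0.05, fail to reject H₀.

z = 1.859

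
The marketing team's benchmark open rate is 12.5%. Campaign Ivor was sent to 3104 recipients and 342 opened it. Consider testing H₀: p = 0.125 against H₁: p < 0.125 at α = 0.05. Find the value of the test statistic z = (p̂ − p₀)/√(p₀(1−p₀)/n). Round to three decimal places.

z = -2.497

p̂ = 342/3104 ≈ 0.110180.
Under H₀, SE = √(0.125·0.875/3104) = √(3.52368e-05) = 0.005936.
z = (0.110180 − 0.125)/0.005936 = -0.014820/0.005936 = -2.497.
p-value = P(Z < -2.497) ≈ 0.0063; since p < α = 0.05, reject H₀.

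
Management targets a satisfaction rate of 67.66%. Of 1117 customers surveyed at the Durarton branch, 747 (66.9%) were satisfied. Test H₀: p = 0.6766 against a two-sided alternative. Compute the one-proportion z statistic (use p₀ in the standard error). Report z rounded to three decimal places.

z = -0.560

p̂ = 747/1117 = 0.66876.
Standard error under H₀: √(0.6766×0.3234/1117) = 0.01400.
z = (0.66876 − 0.6766)/0.01400 = -0.00784/0.01400 = -0.560.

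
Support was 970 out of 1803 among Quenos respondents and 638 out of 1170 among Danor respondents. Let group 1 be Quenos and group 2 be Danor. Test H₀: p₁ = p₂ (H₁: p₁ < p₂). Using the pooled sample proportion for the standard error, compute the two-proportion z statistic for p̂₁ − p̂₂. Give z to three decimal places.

z = -0.391

p̂₁ = 970/1803 = 0.53799, p̂₂ = 638/1170 = 0.54530.
Pooled p̂ = (970+638)/(1803+1170) = 1608/2973 = 0.54087.
SE = √(p̂(1−p̂)(1/n₁+1/n₂)) = √(0.54087·0.45913·0.00140933) = √(0.000349979) = 0.01871.
z = (0.53799 − 0.54530)/0.01871 = -0.00731/0.01871 = -0.391.
p-value = P(Z < -0.391) ≈ 0.3481.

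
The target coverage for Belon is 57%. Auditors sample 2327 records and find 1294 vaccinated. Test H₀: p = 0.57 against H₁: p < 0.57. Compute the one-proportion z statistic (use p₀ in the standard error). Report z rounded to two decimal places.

p̂ = 1294/2327 = 0.55608.
Under H₀, SE = √(0.57·0.43/2327) = √(0.000105329) = 0.01026.
z = (0.55608 − 0.57)/0.01026 = -0.01392/0.01026 = -1.36.
p-value = P(Z < -1.356) ≈ 0.0875.

z = -1.36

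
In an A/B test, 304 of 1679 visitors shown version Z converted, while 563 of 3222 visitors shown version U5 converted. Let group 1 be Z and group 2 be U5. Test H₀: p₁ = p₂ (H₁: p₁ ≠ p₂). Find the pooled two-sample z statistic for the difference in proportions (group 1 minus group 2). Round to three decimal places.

p̂₁ = 304/1679 = 0.181060, p̂₂ = 563/3222 = 0.174736.
Pooled p̂ = (304+563)/(1679+3222) = 867/4901 = 0.176903.
SE = √(p̂(1−p̂)(1/n₁+1/n₂)) = √(0.176903·0.823097·0.000905959) = √(0.000131915) = 0.011485.
z = (0.181060 − 0.174736)/0.011485 = 0.006324/0.011485 = 0.551.

z = 0.551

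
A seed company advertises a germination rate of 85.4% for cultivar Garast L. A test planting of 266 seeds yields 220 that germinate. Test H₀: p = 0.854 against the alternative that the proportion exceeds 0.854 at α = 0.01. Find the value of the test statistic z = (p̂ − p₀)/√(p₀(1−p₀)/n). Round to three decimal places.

p̂ = 220/266 ≈ 0.82707.
Under H₀, SE = √(0.854·0.146/266) = √(0.000468737) = 0.02165.
z = (0.82707 − 0.854)/0.02165 = -0.02693/0.02165 = -1.244.
p-value = P(Z > -1.244) ≈ 0.8932. With α = 0.01, fail to reject H₀.

z = -1.244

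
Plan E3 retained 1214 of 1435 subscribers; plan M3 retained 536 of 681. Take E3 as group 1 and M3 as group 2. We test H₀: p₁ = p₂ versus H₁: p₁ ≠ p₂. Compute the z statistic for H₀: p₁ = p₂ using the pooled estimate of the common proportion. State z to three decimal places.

z = 3.348

p̂₁ = 1214/1435 = 0.8459930, p̂₂ = 536/681 = 0.7870778.
Pooled p̂ = (1214+536)/(1435+681) = 1750/2116 = 0.8270321.
SE = √(p̂(1−p̂)(1/n₁+1/n₂)) = √(0.8270321·0.1729679·0.00216529) = √(0.000309745) = 0.0175996.
z = (0.8459930 − 0.7870778)/0.0175996 = 0.0589152/0.0175996 = 3.348.
Two-sided p-value ≈ 2·Φ(−3.348) = 0.0008.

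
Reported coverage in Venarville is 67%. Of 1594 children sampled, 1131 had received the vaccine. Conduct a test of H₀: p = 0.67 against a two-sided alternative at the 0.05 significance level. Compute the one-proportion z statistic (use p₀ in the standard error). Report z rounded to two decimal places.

p̂ = 1131/1594 ≈ 0.70954.
Standard error under H₀: √(0.67×0.33/1594) = 0.01178.
z = (0.70954 − 0.67)/0.01178 = 0.03954/0.01178 = 3.36.
Two-sided p-value ≈ 2·Φ(−3.357) = 0.0008, so at α = 0.05 we reject H₀.

z = 3.36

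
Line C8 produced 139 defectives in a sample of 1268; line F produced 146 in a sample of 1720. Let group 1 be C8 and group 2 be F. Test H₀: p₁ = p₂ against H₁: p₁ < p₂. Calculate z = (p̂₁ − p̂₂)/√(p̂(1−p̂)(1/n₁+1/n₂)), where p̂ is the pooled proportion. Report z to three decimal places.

p̂₁ = 139/1268 = 0.109621, p̂₂ = 146/1720 = 0.084884.
Pooled p̂ = (139+146)/(1268+1720) = 285/2988 = 0.095382.
SE = √(0.0862839 × 0.00137004) = 0.010873.
z = (0.109621 − 0.084884)/0.010873 = 0.024737/0.010873 = 2.275.
p-value = P(Z < 2.275) ≈ 0.9886.

z = 2.275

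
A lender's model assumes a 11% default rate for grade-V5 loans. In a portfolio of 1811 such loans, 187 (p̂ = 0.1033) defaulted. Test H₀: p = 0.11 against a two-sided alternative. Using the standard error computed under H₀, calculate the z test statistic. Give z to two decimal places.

p̂ = 187/1811 ≈ 0.10326.
Standard error under H₀: √(0.11×0.89/1811) = 0.00735.
z = (0.10326 − 0.11)/0.00735 = -0.00674/0.00735 = -0.92.
p-value = 2·P(Z > 0.917) ≈ 0.3591.

z = -0.92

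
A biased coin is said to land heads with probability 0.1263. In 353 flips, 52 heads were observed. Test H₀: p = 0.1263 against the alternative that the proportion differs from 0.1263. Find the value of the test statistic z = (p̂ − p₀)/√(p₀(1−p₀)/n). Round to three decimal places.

z = 1.188

p̂ = 52/353 = 0.14731.
Standard error under H₀: √(0.1263×0.8737/353) = 0.01768.
z = (0.14731 − 0.1263)/0.01768 = 0.02101/0.01768 = 1.188.
Two-sided p-value ≈ 2·Φ(−1.188) = 0.2347.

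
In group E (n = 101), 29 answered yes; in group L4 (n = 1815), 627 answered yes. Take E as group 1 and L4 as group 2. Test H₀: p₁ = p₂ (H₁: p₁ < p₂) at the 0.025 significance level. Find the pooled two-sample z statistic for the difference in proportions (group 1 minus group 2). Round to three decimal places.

p̂₁ = 29/101 ≈ 0.28713, p̂₂ = 627/1815 ≈ 0.34545.
Pooled p̂ = (29+627)/(101+1815) = 656/1916 = 0.34238.
SE = √(p̂(1−p̂)(1/n₁+1/n₂)) = √(0.34238·0.65762·0.010452) = √(0.00235332) = 0.04851.
z = (0.28713 − 0.34545)/0.04851 = -0.05832/0.04851 = -1.202.
p-value = P(Z < -1.202) ≈ 0.1146; since p > α = 0.025, fail to reject H₀.

z = -1.202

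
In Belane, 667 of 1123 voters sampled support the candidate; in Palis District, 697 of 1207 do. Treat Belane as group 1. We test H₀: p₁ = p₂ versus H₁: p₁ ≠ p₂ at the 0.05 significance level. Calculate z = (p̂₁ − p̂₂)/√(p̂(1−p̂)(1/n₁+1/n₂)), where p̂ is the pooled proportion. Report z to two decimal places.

p̂₁ = 667/1123 = 0.59394, p̂₂ = 697/1207 = 0.57746.
Pooled p̂ = (667+697)/(1123+1207) = 1364/2330 = 0.58541.
SE = √(p̂(1−p̂)(1/n₁+1/n₂)) = √(0.58541·0.41459·0.00171897) = √(0.000417204) = 0.02043.
z = (0.59394 − 0.57746)/0.02043 = 0.01648/0.02043 = 0.81.
Two-sided p-value ≈ 2·Φ(−0.807) = 0.4198; since p > α = 0.05, fail to reject H₀.

z = 0.81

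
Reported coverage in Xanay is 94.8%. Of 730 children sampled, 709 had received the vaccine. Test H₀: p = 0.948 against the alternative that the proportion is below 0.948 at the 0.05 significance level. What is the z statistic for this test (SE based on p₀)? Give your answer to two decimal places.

z = 2.83

p̂ = 709/730 = 0.9712.
Under H₀, SE = √(0.948·0.052/730) = √(6.75288e-05) = 0.0082.
z = (0.9712 − 0.948)/0.0082 = 0.0232/0.0082 = 2.83.
p-value = P(Z < 2.827) ≈ 0.9977. With α = 0.05, fail to reject H₀.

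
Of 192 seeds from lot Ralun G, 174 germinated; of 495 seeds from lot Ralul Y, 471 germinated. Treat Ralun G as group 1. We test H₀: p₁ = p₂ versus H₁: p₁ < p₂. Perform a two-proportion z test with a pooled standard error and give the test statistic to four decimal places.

z = -2.2222

p̂₁ = 174/192 ≈ 0.906250, p̂₂ = 471/495 ≈ 0.951515.
Pooled p̂ = (174+471)/(192+495) = 645/687 = 0.938865.
SE = √(0.0573978 × 0.00722854) = 0.020369.
z = (0.906250 − 0.951515)/0.020369 = -0.045265/0.020369 = -2.2222.
p-value = P(Z < -2.222) ≈ 0.0131.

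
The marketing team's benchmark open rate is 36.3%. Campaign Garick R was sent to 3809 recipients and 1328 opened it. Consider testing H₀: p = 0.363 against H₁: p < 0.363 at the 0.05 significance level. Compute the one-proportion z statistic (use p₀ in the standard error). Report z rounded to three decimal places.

z = -1.842

p̂ = 1328/3809 ≈ 0.34865.
Under H₀, SE = √(0.363·0.637/3809) = √(6.07065e-05) = 0.00779.
z = (0.34865 − 0.363)/0.00779 = -0.01435/0.00779 = -1.842.
p-value = P(Z < -1.842) ≈ 0.0327. With α = 0.05, reject H₀.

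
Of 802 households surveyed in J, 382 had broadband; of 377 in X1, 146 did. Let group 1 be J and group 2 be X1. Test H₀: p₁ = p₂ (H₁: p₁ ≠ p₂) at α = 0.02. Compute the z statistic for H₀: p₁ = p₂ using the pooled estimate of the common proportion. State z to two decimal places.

z = 2.87

p̂₁ = 382/802 ≈ 0.47631, p̂₂ = 146/377 ≈ 0.38727.
Pooled p̂ = (382+146)/(802+377) = 528/1179 = 0.44784.
SE = √(p̂(1−p̂)(1/n₁+1/n₂)) = √(0.44784·0.55216·0.0038994) = √(0.000964241) = 0.03105.
z = (0.47631 − 0.38727)/0.03105 = 0.08904/0.03105 = 2.87.
p-value = 2·P(Z > 2.867) ≈ 0.0041. With α = 0.02, reject H₀.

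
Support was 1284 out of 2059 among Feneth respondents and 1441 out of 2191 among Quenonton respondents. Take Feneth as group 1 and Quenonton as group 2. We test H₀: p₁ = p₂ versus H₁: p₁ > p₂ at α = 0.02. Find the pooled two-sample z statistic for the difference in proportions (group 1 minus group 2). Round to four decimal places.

z = -2.3153

p̂₁ = 1284/2059 ≈ 0.6236037, p̂₂ = 1441/2191 ≈ 0.6576906.
Pooled p̂ = (1284+1441)/(2059+2191) = 2725/4250 = 0.6411765.
SE = √(p̂(1−p̂)(1/n₁+1/n₂)) = √(0.6411765·0.3588235·0.000942085) = √(0.000216745) = 0.0147223.
z = (0.6236037 − 0.6576906)/0.0147223 = -0.0340869/0.0147223 = -2.3153.
p-value = P(Z > -2.315) ≈ 0.9897, so at α = 0.02 we fail to reject H₀.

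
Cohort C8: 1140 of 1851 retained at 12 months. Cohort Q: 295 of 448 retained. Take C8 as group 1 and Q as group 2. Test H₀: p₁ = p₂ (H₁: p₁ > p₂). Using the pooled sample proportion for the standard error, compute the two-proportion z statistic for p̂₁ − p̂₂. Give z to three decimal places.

z = -1.670

p̂₁ = 1140/1851 ≈ 0.615883, p̂₂ = 295/448 ≈ 0.658482.
Pooled p̂ = (1140+295)/(1851+448) = 1435/2299 = 0.624184.
SE = √(p̂(1−p̂)(1/n₁+1/n₂)) = √(0.624184·0.375816·0.00277239) = √(0.000650343) = 0.025502.
z = (0.615883 − 0.658482)/0.025502 = -0.042599/0.025502 = -1.670.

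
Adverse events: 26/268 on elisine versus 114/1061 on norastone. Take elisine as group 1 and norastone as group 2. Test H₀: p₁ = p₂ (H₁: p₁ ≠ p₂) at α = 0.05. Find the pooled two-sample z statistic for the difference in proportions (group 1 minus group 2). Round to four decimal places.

p̂₁ = 26/268 ≈ 0.097015, p̂₂ = 114/1061 ≈ 0.107446.
Pooled p̂ = (26+114)/(268+1061) = 140/1329 = 0.105342.
SE = √(0.0942453 × 0.00467385) = 0.020988.
z = (0.097015 − 0.107446)/0.020988 = -0.010431/0.020988 = -0.4970.
Two-sided p-value ≈ 2·Φ(−0.497) = 0.6192. With α = 0.05, fail to reject H₀.

z = -0.4970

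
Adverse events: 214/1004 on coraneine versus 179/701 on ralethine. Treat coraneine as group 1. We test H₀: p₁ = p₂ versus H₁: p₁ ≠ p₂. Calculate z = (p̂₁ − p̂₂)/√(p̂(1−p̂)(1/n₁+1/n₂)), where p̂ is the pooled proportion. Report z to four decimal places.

z = -2.0359

p̂₁ = 214/1004 ≈ 0.213147, p̂₂ = 179/701 ≈ 0.255350.
Pooled p̂ = (214+179)/(1004+701) = 393/1705 = 0.230499.
SE = √(p̂(1−p̂)(1/n₁+1/n₂)) = √(0.230499·0.769501·0.00242255) = √(0.000429685) = 0.020729.
z = (0.213147 − 0.255350)/0.020729 = -0.042203/0.020729 = -2.0359.
p-value = 2·P(Z > 2.036) ≈ 0.0418.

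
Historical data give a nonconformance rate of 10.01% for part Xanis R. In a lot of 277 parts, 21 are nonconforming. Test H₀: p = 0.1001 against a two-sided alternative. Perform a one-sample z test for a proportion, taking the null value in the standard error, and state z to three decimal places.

z = -1.347

p̂ = 21/277 = 0.07581.
Under H₀, SE = √(0.1001·0.8999/277) = √(0.000325199) = 0.01803.
z = (0.07581 − 0.1001)/0.01803 = -0.02429/0.01803 = -1.347.
p-value = 2·P(Z > 1.347) ≈ 0.1780.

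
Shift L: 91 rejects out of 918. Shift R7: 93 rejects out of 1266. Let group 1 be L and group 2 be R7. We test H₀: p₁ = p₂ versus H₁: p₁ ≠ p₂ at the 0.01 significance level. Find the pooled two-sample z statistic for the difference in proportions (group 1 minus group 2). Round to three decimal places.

p̂₁ = 91/918 ≈ 0.09913, p̂₂ = 93/1266 ≈ 0.07346.
Pooled p̂ = (91+93)/(918+1266) = 184/2184 = 0.08425.
SE = √(0.0771512 × 0.00187921) = 0.01204.
z = (0.09913 − 0.07346)/0.01204 = 0.02567/0.01204 = 2.132.
p-value = 2·P(Z > 2.132) ≈ 0.0330, so at α = 0.01 we fail to reject H₀.

z = 2.132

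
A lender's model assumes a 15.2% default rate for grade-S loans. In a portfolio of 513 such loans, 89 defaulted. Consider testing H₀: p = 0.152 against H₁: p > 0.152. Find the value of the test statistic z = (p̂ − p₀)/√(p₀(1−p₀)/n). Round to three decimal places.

p̂ = 89/513 = 0.17349.
Standard error under H₀: √(0.152×0.848/513) = 0.01585.
z = (0.17349 − 0.152)/0.01585 = 0.02149/0.01585 = 1.356.
p-value = P(Z > 1.356) ≈ 0.0876.

z = 1.356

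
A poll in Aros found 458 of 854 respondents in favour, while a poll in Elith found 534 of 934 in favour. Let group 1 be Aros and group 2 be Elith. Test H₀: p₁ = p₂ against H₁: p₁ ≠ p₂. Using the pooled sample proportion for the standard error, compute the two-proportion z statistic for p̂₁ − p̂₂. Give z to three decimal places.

p̂₁ = 458/854 = 0.53630, p̂₂ = 534/934 = 0.57173.
Pooled p̂ = (458+534)/(854+934) = 992/1788 = 0.55481.
SE = √(0.246996 × 0.00224162) = 0.02353.
z = (0.53630 − 0.57173)/0.02353 = -0.03543/0.02353 = -1.506.
p-value = 2·P(Z > 1.506) ≈ 0.1321.

z = -1.506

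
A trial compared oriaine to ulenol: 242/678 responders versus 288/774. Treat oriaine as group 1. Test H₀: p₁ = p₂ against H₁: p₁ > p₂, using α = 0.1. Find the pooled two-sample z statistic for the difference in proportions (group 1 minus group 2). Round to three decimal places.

p̂₁ = 242/678 = 0.35693, p̂₂ = 288/774 = 0.37209.
Pooled p̂ = (242+288)/(678+774) = 530/1452 = 0.36501.
SE = √(0.231779 × 0.00276692) = 0.02532.
z = (0.35693 − 0.37209)/0.02532 = -0.01516/0.02532 = -0.599.
p-value = P(Z > -0.599) ≈ 0.7253; since p > α = 0.1, fail to reject H₀.

z = -0.599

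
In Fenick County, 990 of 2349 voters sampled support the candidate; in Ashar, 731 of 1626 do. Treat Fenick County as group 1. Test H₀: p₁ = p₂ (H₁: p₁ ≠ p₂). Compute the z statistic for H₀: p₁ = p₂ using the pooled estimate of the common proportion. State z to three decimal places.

p̂₁ = 990/2349 ≈ 0.42146, p̂₂ = 731/1626 ≈ 0.44957.
Pooled p̂ = (990+731)/(2349+1626) = 1721/3975 = 0.43296.
SE = √(p̂(1−p̂)(1/n₁+1/n₂)) = √(0.43296·0.56704·0.00104072) = √(0.000255502) = 0.01598.
z = (0.42146 − 0.44957)/0.01598 = -0.02811/0.01598 = -1.759.
Two-sided p-value ≈ 2·Φ(−1.759) = 0.0786.

z = -1.759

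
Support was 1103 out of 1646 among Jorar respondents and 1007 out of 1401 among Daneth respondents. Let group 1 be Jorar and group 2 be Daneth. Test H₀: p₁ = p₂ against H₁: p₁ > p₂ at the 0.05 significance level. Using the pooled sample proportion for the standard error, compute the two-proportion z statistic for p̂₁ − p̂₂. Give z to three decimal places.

p̂₁ = 1103/1646 = 0.670109, p̂₂ = 1007/1401 = 0.718772.
Pooled p̂ = (1103+1007)/(1646+1401) = 2110/3047 = 0.692484.
SE = √(p̂(1−p̂)(1/n₁+1/n₂)) = √(0.692484·0.307516·0.00132131) = √(0.000281372) = 0.016774.
z = (0.670109 − 0.718772)/0.016774 = -0.048663/0.016774 = -2.901.
p-value = P(Z > -2.901) ≈ 0.9981, so at α = 0.05 we fail to reject H₀.

z = -2.901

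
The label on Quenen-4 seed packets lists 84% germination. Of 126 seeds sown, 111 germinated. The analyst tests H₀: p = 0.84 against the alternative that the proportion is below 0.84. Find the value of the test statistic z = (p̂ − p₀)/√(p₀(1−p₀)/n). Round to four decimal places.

z = 1.2539

p̂ = 111/126 = 0.880952.
Under H₀, SE = √(0.84·0.16/126) = √(0.00106667) = 0.032660.
z = (0.880952 − 0.84)/0.032660 = 0.040952/0.032660 = 1.2539.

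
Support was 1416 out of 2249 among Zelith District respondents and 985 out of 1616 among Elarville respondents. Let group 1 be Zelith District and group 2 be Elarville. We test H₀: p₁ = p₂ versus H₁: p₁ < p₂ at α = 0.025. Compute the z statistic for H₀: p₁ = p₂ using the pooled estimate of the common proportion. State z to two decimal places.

z = 1.27

p̂₁ = 1416/2249 ≈ 0.6296, p̂₂ = 985/1616 ≈ 0.6095.
Pooled p̂ = (1416+985)/(2249+1616) = 2401/3865 = 0.6212.
SE = √(0.235307 × 0.00106345) = 0.0158.
z = (0.6296 − 0.6095)/0.0158 = 0.0201/0.0158 = 1.27.
p-value = P(Z < 1.270) ≈ 0.8979, so at α = 0.025 we fail to reject H₀.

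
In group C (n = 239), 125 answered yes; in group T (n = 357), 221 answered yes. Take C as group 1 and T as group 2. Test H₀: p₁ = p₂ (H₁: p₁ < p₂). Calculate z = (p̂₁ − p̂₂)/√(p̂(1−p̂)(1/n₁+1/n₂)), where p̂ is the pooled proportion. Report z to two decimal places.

z = -2.33

p̂₁ = 125/239 ≈ 0.5230, p̂₂ = 221/357 ≈ 0.6190.
Pooled p̂ = (125+221)/(239+357) = 346/596 = 0.5805.
SE = √(p̂(1−p̂)(1/n₁+1/n₂)) = √(0.5805·0.4195·0.00698522) = √(0.001701) = 0.0412.
z = (0.5230 − 0.6190)/0.0412 = -0.0960/0.0412 = -2.33.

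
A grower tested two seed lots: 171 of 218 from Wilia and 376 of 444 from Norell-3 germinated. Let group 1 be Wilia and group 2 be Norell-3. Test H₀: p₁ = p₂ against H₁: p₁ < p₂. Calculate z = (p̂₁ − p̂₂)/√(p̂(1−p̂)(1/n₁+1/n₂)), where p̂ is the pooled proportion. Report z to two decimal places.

p̂₁ = 171/218 ≈ 0.7844, p̂₂ = 376/444 ≈ 0.8468.
Pooled p̂ = (171+376)/(218+444) = 547/662 = 0.8263.
SE = √(0.143539 × 0.00683941) = 0.0313.
z = (0.7844 − 0.8468)/0.0313 = -0.0624/0.0313 = -1.99.
p-value = P(Z < -1.993) ≈ 0.0231.

z = -1.99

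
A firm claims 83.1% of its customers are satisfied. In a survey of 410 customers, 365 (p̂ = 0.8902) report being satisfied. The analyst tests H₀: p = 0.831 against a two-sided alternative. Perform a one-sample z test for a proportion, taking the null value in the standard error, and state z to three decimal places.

p̂ = 365/410 ≈ 0.890244.
SE = √(p₀(1−p₀)/n) = √(0.14044/410) = 0.018508.
z = (0.890244 − 0.831)/0.018508 = 0.059244/0.018508 = 3.201.

z = 3.201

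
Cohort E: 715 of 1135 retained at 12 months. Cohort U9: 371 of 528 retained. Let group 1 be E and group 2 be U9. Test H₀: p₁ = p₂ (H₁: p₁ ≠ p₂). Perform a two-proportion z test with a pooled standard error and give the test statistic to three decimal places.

p̂₁ = 715/1135 = 0.629956, p̂₂ = 371/528 = 0.702652.
Pooled p̂ = (715+371)/(1135+528) = 1086/1663 = 0.653037.
SE = √(0.22658 × 0.002775) = 0.025075.
z = (0.629956 − 0.702652)/0.025075 = -0.072696/0.025075 = -2.899.

z = -2.899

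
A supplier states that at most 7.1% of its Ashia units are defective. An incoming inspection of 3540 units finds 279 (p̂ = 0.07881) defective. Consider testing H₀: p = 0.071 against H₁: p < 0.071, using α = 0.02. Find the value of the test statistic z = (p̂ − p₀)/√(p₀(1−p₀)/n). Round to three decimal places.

p̂ = 279/3540 ≈ 0.078814.
Standard error under H₀: √(0.071×0.929/3540) = 0.004317.
z = (0.078814 − 0.071)/0.004317 = 0.007814/0.004317 = 1.810.
p-value = P(Z < 1.810) ≈ 0.9649; since p > α = 0.02, fail to reject H₀.

z = 1.810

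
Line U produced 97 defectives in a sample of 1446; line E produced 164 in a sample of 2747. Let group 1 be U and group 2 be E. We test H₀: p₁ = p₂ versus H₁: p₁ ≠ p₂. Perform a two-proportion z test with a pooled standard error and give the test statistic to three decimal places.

p̂₁ = 97/1446 ≈ 0.06708, p̂₂ = 164/2747 ≈ 0.05970.
Pooled p̂ = (97+164)/(1446+2747) = 261/4193 = 0.06225.
SE = √(0.058372 × 0.0010556) = 0.00785.
z = (0.06708 − 0.05970)/0.00785 = 0.00738/0.00785 = 0.940.

z = 0.940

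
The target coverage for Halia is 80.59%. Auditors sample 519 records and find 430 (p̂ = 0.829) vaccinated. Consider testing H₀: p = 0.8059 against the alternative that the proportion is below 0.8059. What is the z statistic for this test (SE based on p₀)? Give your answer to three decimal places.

z = 1.303

p̂ = 430/519 ≈ 0.82852.
Under H₀, SE = √(0.8059·0.1941/519) = √(0.000301397) = 0.01736.
z = (0.82852 − 0.8059)/0.01736 = 0.02262/0.01736 = 1.303.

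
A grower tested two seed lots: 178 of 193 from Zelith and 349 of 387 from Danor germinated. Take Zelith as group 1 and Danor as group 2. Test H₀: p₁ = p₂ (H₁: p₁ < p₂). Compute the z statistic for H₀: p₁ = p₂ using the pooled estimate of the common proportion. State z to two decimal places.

p̂₁ = 178/193 ≈ 0.9223, p̂₂ = 349/387 ≈ 0.9018.
Pooled p̂ = (178+349)/(193+387) = 527/580 = 0.9086.
SE = √(0.0830291 × 0.00776533) = 0.0254.
z = (0.9223 − 0.9018)/0.0254 = 0.0205/0.0254 = 0.81.
p-value = P(Z < 0.806) ≈ 0.7899.

z = 0.81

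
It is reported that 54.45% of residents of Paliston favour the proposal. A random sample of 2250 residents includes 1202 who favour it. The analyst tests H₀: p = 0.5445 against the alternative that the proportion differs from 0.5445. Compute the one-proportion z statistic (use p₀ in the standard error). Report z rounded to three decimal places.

z = -0.979

p̂ = 1202/2250 ≈ 0.53422.
Under H₀, SE = √(0.5445·0.4555/2250) = √(0.000110231) = 0.01050.
z = (0.53422 − 0.5445)/0.01050 = -0.01028/0.01050 = -0.979.
p-value = 2·P(Z > 0.979) ≈ 0.3276.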